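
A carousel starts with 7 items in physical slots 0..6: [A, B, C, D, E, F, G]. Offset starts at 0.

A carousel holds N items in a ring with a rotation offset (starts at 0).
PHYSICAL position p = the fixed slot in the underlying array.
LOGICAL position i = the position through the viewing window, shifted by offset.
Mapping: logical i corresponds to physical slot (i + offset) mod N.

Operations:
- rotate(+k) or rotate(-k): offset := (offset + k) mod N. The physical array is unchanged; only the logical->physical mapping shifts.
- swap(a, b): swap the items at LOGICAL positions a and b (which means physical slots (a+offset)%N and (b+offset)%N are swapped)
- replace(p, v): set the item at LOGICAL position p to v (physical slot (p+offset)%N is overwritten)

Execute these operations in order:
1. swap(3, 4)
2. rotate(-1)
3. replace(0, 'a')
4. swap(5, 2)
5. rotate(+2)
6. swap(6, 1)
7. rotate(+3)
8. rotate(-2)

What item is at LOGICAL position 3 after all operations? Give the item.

After op 1 (swap(3, 4)): offset=0, physical=[A,B,C,E,D,F,G], logical=[A,B,C,E,D,F,G]
After op 2 (rotate(-1)): offset=6, physical=[A,B,C,E,D,F,G], logical=[G,A,B,C,E,D,F]
After op 3 (replace(0, 'a')): offset=6, physical=[A,B,C,E,D,F,a], logical=[a,A,B,C,E,D,F]
After op 4 (swap(5, 2)): offset=6, physical=[A,D,C,E,B,F,a], logical=[a,A,D,C,E,B,F]
After op 5 (rotate(+2)): offset=1, physical=[A,D,C,E,B,F,a], logical=[D,C,E,B,F,a,A]
After op 6 (swap(6, 1)): offset=1, physical=[C,D,A,E,B,F,a], logical=[D,A,E,B,F,a,C]
After op 7 (rotate(+3)): offset=4, physical=[C,D,A,E,B,F,a], logical=[B,F,a,C,D,A,E]
After op 8 (rotate(-2)): offset=2, physical=[C,D,A,E,B,F,a], logical=[A,E,B,F,a,C,D]

Answer: F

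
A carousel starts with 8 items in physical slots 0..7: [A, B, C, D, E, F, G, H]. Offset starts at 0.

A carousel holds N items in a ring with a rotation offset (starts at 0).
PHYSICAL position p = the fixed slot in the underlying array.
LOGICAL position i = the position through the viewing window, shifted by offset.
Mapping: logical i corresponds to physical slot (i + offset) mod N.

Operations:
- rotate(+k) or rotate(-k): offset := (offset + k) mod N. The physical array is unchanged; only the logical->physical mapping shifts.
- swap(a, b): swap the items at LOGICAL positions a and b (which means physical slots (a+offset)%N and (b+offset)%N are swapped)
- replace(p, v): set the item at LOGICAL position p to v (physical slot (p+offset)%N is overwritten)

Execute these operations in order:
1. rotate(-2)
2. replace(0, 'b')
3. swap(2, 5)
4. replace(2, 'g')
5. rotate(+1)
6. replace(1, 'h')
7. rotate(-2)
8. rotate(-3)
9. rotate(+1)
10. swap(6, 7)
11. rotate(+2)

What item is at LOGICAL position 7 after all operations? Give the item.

After op 1 (rotate(-2)): offset=6, physical=[A,B,C,D,E,F,G,H], logical=[G,H,A,B,C,D,E,F]
After op 2 (replace(0, 'b')): offset=6, physical=[A,B,C,D,E,F,b,H], logical=[b,H,A,B,C,D,E,F]
After op 3 (swap(2, 5)): offset=6, physical=[D,B,C,A,E,F,b,H], logical=[b,H,D,B,C,A,E,F]
After op 4 (replace(2, 'g')): offset=6, physical=[g,B,C,A,E,F,b,H], logical=[b,H,g,B,C,A,E,F]
After op 5 (rotate(+1)): offset=7, physical=[g,B,C,A,E,F,b,H], logical=[H,g,B,C,A,E,F,b]
After op 6 (replace(1, 'h')): offset=7, physical=[h,B,C,A,E,F,b,H], logical=[H,h,B,C,A,E,F,b]
After op 7 (rotate(-2)): offset=5, physical=[h,B,C,A,E,F,b,H], logical=[F,b,H,h,B,C,A,E]
After op 8 (rotate(-3)): offset=2, physical=[h,B,C,A,E,F,b,H], logical=[C,A,E,F,b,H,h,B]
After op 9 (rotate(+1)): offset=3, physical=[h,B,C,A,E,F,b,H], logical=[A,E,F,b,H,h,B,C]
After op 10 (swap(6, 7)): offset=3, physical=[h,C,B,A,E,F,b,H], logical=[A,E,F,b,H,h,C,B]
After op 11 (rotate(+2)): offset=5, physical=[h,C,B,A,E,F,b,H], logical=[F,b,H,h,C,B,A,E]

Answer: E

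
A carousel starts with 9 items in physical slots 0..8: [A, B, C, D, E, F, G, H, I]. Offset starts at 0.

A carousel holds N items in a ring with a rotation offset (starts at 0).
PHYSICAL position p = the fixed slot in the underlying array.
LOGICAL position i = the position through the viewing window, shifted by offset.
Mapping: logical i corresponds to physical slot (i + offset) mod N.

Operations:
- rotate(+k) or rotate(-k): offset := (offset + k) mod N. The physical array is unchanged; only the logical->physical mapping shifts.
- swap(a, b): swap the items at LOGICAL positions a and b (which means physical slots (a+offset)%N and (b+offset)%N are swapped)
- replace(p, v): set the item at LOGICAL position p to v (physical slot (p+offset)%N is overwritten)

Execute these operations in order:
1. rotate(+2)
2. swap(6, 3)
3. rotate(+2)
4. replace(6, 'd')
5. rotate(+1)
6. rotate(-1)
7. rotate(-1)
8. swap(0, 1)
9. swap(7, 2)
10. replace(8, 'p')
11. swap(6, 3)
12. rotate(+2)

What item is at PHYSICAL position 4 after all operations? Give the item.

After op 1 (rotate(+2)): offset=2, physical=[A,B,C,D,E,F,G,H,I], logical=[C,D,E,F,G,H,I,A,B]
After op 2 (swap(6, 3)): offset=2, physical=[A,B,C,D,E,I,G,H,F], logical=[C,D,E,I,G,H,F,A,B]
After op 3 (rotate(+2)): offset=4, physical=[A,B,C,D,E,I,G,H,F], logical=[E,I,G,H,F,A,B,C,D]
After op 4 (replace(6, 'd')): offset=4, physical=[A,d,C,D,E,I,G,H,F], logical=[E,I,G,H,F,A,d,C,D]
After op 5 (rotate(+1)): offset=5, physical=[A,d,C,D,E,I,G,H,F], logical=[I,G,H,F,A,d,C,D,E]
After op 6 (rotate(-1)): offset=4, physical=[A,d,C,D,E,I,G,H,F], logical=[E,I,G,H,F,A,d,C,D]
After op 7 (rotate(-1)): offset=3, physical=[A,d,C,D,E,I,G,H,F], logical=[D,E,I,G,H,F,A,d,C]
After op 8 (swap(0, 1)): offset=3, physical=[A,d,C,E,D,I,G,H,F], logical=[E,D,I,G,H,F,A,d,C]
After op 9 (swap(7, 2)): offset=3, physical=[A,I,C,E,D,d,G,H,F], logical=[E,D,d,G,H,F,A,I,C]
After op 10 (replace(8, 'p')): offset=3, physical=[A,I,p,E,D,d,G,H,F], logical=[E,D,d,G,H,F,A,I,p]
After op 11 (swap(6, 3)): offset=3, physical=[G,I,p,E,D,d,A,H,F], logical=[E,D,d,A,H,F,G,I,p]
After op 12 (rotate(+2)): offset=5, physical=[G,I,p,E,D,d,A,H,F], logical=[d,A,H,F,G,I,p,E,D]

Answer: D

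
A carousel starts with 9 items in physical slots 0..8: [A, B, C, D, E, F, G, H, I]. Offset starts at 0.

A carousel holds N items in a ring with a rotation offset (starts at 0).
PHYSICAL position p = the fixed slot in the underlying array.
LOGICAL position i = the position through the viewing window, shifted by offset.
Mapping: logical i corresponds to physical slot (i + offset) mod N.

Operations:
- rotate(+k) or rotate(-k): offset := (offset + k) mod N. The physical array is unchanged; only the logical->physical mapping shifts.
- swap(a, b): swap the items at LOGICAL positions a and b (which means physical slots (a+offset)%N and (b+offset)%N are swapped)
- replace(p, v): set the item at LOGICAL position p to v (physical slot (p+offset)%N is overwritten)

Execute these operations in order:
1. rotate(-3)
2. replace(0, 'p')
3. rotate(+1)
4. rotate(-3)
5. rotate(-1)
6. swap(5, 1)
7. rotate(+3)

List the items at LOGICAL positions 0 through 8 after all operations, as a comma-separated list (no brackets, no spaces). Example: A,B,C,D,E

Answer: p,H,E,A,B,C,D,I,F

Derivation:
After op 1 (rotate(-3)): offset=6, physical=[A,B,C,D,E,F,G,H,I], logical=[G,H,I,A,B,C,D,E,F]
After op 2 (replace(0, 'p')): offset=6, physical=[A,B,C,D,E,F,p,H,I], logical=[p,H,I,A,B,C,D,E,F]
After op 3 (rotate(+1)): offset=7, physical=[A,B,C,D,E,F,p,H,I], logical=[H,I,A,B,C,D,E,F,p]
After op 4 (rotate(-3)): offset=4, physical=[A,B,C,D,E,F,p,H,I], logical=[E,F,p,H,I,A,B,C,D]
After op 5 (rotate(-1)): offset=3, physical=[A,B,C,D,E,F,p,H,I], logical=[D,E,F,p,H,I,A,B,C]
After op 6 (swap(5, 1)): offset=3, physical=[A,B,C,D,I,F,p,H,E], logical=[D,I,F,p,H,E,A,B,C]
After op 7 (rotate(+3)): offset=6, physical=[A,B,C,D,I,F,p,H,E], logical=[p,H,E,A,B,C,D,I,F]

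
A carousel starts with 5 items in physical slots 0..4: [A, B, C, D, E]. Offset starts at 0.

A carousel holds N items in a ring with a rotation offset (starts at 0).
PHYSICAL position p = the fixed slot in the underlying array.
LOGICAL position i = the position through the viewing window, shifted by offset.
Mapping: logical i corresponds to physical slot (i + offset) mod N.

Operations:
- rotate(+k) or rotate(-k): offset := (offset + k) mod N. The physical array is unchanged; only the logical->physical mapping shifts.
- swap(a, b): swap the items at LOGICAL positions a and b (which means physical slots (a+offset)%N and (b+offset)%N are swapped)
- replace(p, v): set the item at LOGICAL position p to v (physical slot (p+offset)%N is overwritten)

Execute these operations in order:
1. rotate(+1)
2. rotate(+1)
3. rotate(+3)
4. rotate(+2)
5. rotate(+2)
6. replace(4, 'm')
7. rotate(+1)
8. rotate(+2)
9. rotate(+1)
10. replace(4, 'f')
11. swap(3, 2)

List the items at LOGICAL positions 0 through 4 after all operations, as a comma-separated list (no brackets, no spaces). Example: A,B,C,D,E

After op 1 (rotate(+1)): offset=1, physical=[A,B,C,D,E], logical=[B,C,D,E,A]
After op 2 (rotate(+1)): offset=2, physical=[A,B,C,D,E], logical=[C,D,E,A,B]
After op 3 (rotate(+3)): offset=0, physical=[A,B,C,D,E], logical=[A,B,C,D,E]
After op 4 (rotate(+2)): offset=2, physical=[A,B,C,D,E], logical=[C,D,E,A,B]
After op 5 (rotate(+2)): offset=4, physical=[A,B,C,D,E], logical=[E,A,B,C,D]
After op 6 (replace(4, 'm')): offset=4, physical=[A,B,C,m,E], logical=[E,A,B,C,m]
After op 7 (rotate(+1)): offset=0, physical=[A,B,C,m,E], logical=[A,B,C,m,E]
After op 8 (rotate(+2)): offset=2, physical=[A,B,C,m,E], logical=[C,m,E,A,B]
After op 9 (rotate(+1)): offset=3, physical=[A,B,C,m,E], logical=[m,E,A,B,C]
After op 10 (replace(4, 'f')): offset=3, physical=[A,B,f,m,E], logical=[m,E,A,B,f]
After op 11 (swap(3, 2)): offset=3, physical=[B,A,f,m,E], logical=[m,E,B,A,f]

Answer: m,E,B,A,f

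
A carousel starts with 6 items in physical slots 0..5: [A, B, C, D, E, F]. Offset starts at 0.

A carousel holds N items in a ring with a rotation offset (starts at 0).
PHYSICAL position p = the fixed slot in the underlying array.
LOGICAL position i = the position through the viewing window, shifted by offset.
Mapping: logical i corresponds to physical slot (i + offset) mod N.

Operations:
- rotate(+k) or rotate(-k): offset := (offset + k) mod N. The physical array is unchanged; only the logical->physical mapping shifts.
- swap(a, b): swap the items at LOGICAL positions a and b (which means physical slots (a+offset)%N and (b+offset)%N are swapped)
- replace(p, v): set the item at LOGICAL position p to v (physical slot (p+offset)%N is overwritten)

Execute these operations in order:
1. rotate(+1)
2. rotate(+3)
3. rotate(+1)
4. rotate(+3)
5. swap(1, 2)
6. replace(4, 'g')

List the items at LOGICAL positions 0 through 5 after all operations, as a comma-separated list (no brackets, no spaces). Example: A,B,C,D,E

After op 1 (rotate(+1)): offset=1, physical=[A,B,C,D,E,F], logical=[B,C,D,E,F,A]
After op 2 (rotate(+3)): offset=4, physical=[A,B,C,D,E,F], logical=[E,F,A,B,C,D]
After op 3 (rotate(+1)): offset=5, physical=[A,B,C,D,E,F], logical=[F,A,B,C,D,E]
After op 4 (rotate(+3)): offset=2, physical=[A,B,C,D,E,F], logical=[C,D,E,F,A,B]
After op 5 (swap(1, 2)): offset=2, physical=[A,B,C,E,D,F], logical=[C,E,D,F,A,B]
After op 6 (replace(4, 'g')): offset=2, physical=[g,B,C,E,D,F], logical=[C,E,D,F,g,B]

Answer: C,E,D,F,g,B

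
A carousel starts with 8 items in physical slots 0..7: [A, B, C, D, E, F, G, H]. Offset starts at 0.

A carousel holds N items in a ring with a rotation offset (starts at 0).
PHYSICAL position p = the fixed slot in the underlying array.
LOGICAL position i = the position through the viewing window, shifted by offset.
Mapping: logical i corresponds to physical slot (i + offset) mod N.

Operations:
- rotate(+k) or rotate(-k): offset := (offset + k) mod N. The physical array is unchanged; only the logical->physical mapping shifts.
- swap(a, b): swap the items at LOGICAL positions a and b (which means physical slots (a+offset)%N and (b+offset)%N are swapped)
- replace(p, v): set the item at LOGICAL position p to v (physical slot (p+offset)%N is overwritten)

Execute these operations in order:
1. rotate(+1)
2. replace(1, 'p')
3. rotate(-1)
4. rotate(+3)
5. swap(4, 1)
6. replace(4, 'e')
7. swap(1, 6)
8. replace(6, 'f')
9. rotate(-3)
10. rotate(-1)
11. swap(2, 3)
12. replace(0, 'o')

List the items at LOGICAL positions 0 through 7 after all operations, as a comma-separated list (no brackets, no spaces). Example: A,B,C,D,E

After op 1 (rotate(+1)): offset=1, physical=[A,B,C,D,E,F,G,H], logical=[B,C,D,E,F,G,H,A]
After op 2 (replace(1, 'p')): offset=1, physical=[A,B,p,D,E,F,G,H], logical=[B,p,D,E,F,G,H,A]
After op 3 (rotate(-1)): offset=0, physical=[A,B,p,D,E,F,G,H], logical=[A,B,p,D,E,F,G,H]
After op 4 (rotate(+3)): offset=3, physical=[A,B,p,D,E,F,G,H], logical=[D,E,F,G,H,A,B,p]
After op 5 (swap(4, 1)): offset=3, physical=[A,B,p,D,H,F,G,E], logical=[D,H,F,G,E,A,B,p]
After op 6 (replace(4, 'e')): offset=3, physical=[A,B,p,D,H,F,G,e], logical=[D,H,F,G,e,A,B,p]
After op 7 (swap(1, 6)): offset=3, physical=[A,H,p,D,B,F,G,e], logical=[D,B,F,G,e,A,H,p]
After op 8 (replace(6, 'f')): offset=3, physical=[A,f,p,D,B,F,G,e], logical=[D,B,F,G,e,A,f,p]
After op 9 (rotate(-3)): offset=0, physical=[A,f,p,D,B,F,G,e], logical=[A,f,p,D,B,F,G,e]
After op 10 (rotate(-1)): offset=7, physical=[A,f,p,D,B,F,G,e], logical=[e,A,f,p,D,B,F,G]
After op 11 (swap(2, 3)): offset=7, physical=[A,p,f,D,B,F,G,e], logical=[e,A,p,f,D,B,F,G]
After op 12 (replace(0, 'o')): offset=7, physical=[A,p,f,D,B,F,G,o], logical=[o,A,p,f,D,B,F,G]

Answer: o,A,p,f,D,B,F,G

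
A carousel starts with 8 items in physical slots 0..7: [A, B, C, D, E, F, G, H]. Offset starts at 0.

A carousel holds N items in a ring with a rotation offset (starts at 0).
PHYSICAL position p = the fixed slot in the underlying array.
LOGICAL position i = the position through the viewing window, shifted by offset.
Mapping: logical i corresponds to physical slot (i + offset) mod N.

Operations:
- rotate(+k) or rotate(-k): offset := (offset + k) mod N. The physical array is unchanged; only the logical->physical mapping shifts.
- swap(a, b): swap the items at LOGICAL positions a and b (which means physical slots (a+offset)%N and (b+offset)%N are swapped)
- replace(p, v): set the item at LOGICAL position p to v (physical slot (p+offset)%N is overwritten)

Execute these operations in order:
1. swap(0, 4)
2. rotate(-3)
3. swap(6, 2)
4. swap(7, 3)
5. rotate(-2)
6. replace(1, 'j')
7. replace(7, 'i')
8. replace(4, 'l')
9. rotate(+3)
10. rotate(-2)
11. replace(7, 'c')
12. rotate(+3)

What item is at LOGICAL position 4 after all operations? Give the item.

After op 1 (swap(0, 4)): offset=0, physical=[E,B,C,D,A,F,G,H], logical=[E,B,C,D,A,F,G,H]
After op 2 (rotate(-3)): offset=5, physical=[E,B,C,D,A,F,G,H], logical=[F,G,H,E,B,C,D,A]
After op 3 (swap(6, 2)): offset=5, physical=[E,B,C,H,A,F,G,D], logical=[F,G,D,E,B,C,H,A]
After op 4 (swap(7, 3)): offset=5, physical=[A,B,C,H,E,F,G,D], logical=[F,G,D,A,B,C,H,E]
After op 5 (rotate(-2)): offset=3, physical=[A,B,C,H,E,F,G,D], logical=[H,E,F,G,D,A,B,C]
After op 6 (replace(1, 'j')): offset=3, physical=[A,B,C,H,j,F,G,D], logical=[H,j,F,G,D,A,B,C]
After op 7 (replace(7, 'i')): offset=3, physical=[A,B,i,H,j,F,G,D], logical=[H,j,F,G,D,A,B,i]
After op 8 (replace(4, 'l')): offset=3, physical=[A,B,i,H,j,F,G,l], logical=[H,j,F,G,l,A,B,i]
After op 9 (rotate(+3)): offset=6, physical=[A,B,i,H,j,F,G,l], logical=[G,l,A,B,i,H,j,F]
After op 10 (rotate(-2)): offset=4, physical=[A,B,i,H,j,F,G,l], logical=[j,F,G,l,A,B,i,H]
After op 11 (replace(7, 'c')): offset=4, physical=[A,B,i,c,j,F,G,l], logical=[j,F,G,l,A,B,i,c]
After op 12 (rotate(+3)): offset=7, physical=[A,B,i,c,j,F,G,l], logical=[l,A,B,i,c,j,F,G]

Answer: c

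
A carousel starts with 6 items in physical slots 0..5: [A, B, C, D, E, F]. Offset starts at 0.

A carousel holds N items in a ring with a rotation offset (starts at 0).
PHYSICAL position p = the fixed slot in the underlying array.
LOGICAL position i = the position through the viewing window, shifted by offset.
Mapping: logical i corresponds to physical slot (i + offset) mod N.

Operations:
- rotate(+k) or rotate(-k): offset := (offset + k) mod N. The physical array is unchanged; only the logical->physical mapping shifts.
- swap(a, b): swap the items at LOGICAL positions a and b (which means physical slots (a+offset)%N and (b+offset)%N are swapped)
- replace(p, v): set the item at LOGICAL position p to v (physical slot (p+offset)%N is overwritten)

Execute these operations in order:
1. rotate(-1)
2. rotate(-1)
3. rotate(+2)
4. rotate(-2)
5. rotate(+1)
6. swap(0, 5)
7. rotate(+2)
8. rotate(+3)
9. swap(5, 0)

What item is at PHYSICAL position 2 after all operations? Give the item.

Answer: C

Derivation:
After op 1 (rotate(-1)): offset=5, physical=[A,B,C,D,E,F], logical=[F,A,B,C,D,E]
After op 2 (rotate(-1)): offset=4, physical=[A,B,C,D,E,F], logical=[E,F,A,B,C,D]
After op 3 (rotate(+2)): offset=0, physical=[A,B,C,D,E,F], logical=[A,B,C,D,E,F]
After op 4 (rotate(-2)): offset=4, physical=[A,B,C,D,E,F], logical=[E,F,A,B,C,D]
After op 5 (rotate(+1)): offset=5, physical=[A,B,C,D,E,F], logical=[F,A,B,C,D,E]
After op 6 (swap(0, 5)): offset=5, physical=[A,B,C,D,F,E], logical=[E,A,B,C,D,F]
After op 7 (rotate(+2)): offset=1, physical=[A,B,C,D,F,E], logical=[B,C,D,F,E,A]
After op 8 (rotate(+3)): offset=4, physical=[A,B,C,D,F,E], logical=[F,E,A,B,C,D]
After op 9 (swap(5, 0)): offset=4, physical=[A,B,C,F,D,E], logical=[D,E,A,B,C,F]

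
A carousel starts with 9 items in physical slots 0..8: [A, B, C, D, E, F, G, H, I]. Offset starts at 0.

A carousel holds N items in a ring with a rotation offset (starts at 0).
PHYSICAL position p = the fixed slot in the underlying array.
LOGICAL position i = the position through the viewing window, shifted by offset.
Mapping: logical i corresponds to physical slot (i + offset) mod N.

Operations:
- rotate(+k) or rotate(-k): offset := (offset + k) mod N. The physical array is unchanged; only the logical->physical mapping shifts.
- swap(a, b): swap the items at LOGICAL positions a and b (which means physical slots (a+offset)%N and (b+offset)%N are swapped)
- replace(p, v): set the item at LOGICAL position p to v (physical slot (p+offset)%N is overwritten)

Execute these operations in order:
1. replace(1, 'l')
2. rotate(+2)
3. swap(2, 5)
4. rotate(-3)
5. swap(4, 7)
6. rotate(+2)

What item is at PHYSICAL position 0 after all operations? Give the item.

After op 1 (replace(1, 'l')): offset=0, physical=[A,l,C,D,E,F,G,H,I], logical=[A,l,C,D,E,F,G,H,I]
After op 2 (rotate(+2)): offset=2, physical=[A,l,C,D,E,F,G,H,I], logical=[C,D,E,F,G,H,I,A,l]
After op 3 (swap(2, 5)): offset=2, physical=[A,l,C,D,H,F,G,E,I], logical=[C,D,H,F,G,E,I,A,l]
After op 4 (rotate(-3)): offset=8, physical=[A,l,C,D,H,F,G,E,I], logical=[I,A,l,C,D,H,F,G,E]
After op 5 (swap(4, 7)): offset=8, physical=[A,l,C,G,H,F,D,E,I], logical=[I,A,l,C,G,H,F,D,E]
After op 6 (rotate(+2)): offset=1, physical=[A,l,C,G,H,F,D,E,I], logical=[l,C,G,H,F,D,E,I,A]

Answer: A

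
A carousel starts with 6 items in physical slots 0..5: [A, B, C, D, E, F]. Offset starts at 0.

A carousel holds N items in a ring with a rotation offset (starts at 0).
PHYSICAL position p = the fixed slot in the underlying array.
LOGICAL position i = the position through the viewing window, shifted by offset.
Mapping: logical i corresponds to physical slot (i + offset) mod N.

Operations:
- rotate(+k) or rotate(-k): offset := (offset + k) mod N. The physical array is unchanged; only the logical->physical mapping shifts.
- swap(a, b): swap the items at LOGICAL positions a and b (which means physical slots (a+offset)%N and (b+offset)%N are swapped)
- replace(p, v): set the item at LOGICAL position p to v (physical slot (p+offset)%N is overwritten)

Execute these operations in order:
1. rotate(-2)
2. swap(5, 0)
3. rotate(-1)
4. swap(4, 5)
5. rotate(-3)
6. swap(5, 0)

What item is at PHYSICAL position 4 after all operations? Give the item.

After op 1 (rotate(-2)): offset=4, physical=[A,B,C,D,E,F], logical=[E,F,A,B,C,D]
After op 2 (swap(5, 0)): offset=4, physical=[A,B,C,E,D,F], logical=[D,F,A,B,C,E]
After op 3 (rotate(-1)): offset=3, physical=[A,B,C,E,D,F], logical=[E,D,F,A,B,C]
After op 4 (swap(4, 5)): offset=3, physical=[A,C,B,E,D,F], logical=[E,D,F,A,C,B]
After op 5 (rotate(-3)): offset=0, physical=[A,C,B,E,D,F], logical=[A,C,B,E,D,F]
After op 6 (swap(5, 0)): offset=0, physical=[F,C,B,E,D,A], logical=[F,C,B,E,D,A]

Answer: D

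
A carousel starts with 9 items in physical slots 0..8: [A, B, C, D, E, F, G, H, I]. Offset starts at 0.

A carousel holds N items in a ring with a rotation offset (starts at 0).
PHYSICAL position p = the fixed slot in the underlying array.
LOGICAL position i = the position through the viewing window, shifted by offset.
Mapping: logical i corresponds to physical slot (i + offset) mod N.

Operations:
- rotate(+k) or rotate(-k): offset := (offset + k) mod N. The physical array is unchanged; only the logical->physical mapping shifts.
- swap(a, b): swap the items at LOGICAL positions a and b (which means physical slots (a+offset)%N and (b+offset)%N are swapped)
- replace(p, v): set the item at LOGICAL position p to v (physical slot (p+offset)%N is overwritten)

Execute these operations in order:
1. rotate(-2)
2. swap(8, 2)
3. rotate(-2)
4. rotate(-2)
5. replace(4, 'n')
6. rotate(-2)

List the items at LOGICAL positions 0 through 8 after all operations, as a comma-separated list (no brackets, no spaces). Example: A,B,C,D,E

After op 1 (rotate(-2)): offset=7, physical=[A,B,C,D,E,F,G,H,I], logical=[H,I,A,B,C,D,E,F,G]
After op 2 (swap(8, 2)): offset=7, physical=[G,B,C,D,E,F,A,H,I], logical=[H,I,G,B,C,D,E,F,A]
After op 3 (rotate(-2)): offset=5, physical=[G,B,C,D,E,F,A,H,I], logical=[F,A,H,I,G,B,C,D,E]
After op 4 (rotate(-2)): offset=3, physical=[G,B,C,D,E,F,A,H,I], logical=[D,E,F,A,H,I,G,B,C]
After op 5 (replace(4, 'n')): offset=3, physical=[G,B,C,D,E,F,A,n,I], logical=[D,E,F,A,n,I,G,B,C]
After op 6 (rotate(-2)): offset=1, physical=[G,B,C,D,E,F,A,n,I], logical=[B,C,D,E,F,A,n,I,G]

Answer: B,C,D,E,F,A,n,I,G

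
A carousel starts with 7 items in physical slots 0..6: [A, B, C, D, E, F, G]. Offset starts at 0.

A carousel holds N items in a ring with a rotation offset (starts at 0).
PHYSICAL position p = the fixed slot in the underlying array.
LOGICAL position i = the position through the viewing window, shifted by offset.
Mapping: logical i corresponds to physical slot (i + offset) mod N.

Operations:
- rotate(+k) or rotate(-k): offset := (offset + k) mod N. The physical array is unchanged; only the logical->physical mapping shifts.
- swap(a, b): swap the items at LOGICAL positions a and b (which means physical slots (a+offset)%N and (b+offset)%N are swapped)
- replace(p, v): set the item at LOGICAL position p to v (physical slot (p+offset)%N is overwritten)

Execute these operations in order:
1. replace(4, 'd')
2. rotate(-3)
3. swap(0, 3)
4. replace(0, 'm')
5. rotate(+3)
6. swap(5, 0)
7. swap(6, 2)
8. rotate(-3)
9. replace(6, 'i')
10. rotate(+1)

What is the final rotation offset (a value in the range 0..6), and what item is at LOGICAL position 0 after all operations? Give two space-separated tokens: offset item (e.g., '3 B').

Answer: 5 d

Derivation:
After op 1 (replace(4, 'd')): offset=0, physical=[A,B,C,D,d,F,G], logical=[A,B,C,D,d,F,G]
After op 2 (rotate(-3)): offset=4, physical=[A,B,C,D,d,F,G], logical=[d,F,G,A,B,C,D]
After op 3 (swap(0, 3)): offset=4, physical=[d,B,C,D,A,F,G], logical=[A,F,G,d,B,C,D]
After op 4 (replace(0, 'm')): offset=4, physical=[d,B,C,D,m,F,G], logical=[m,F,G,d,B,C,D]
After op 5 (rotate(+3)): offset=0, physical=[d,B,C,D,m,F,G], logical=[d,B,C,D,m,F,G]
After op 6 (swap(5, 0)): offset=0, physical=[F,B,C,D,m,d,G], logical=[F,B,C,D,m,d,G]
After op 7 (swap(6, 2)): offset=0, physical=[F,B,G,D,m,d,C], logical=[F,B,G,D,m,d,C]
After op 8 (rotate(-3)): offset=4, physical=[F,B,G,D,m,d,C], logical=[m,d,C,F,B,G,D]
After op 9 (replace(6, 'i')): offset=4, physical=[F,B,G,i,m,d,C], logical=[m,d,C,F,B,G,i]
After op 10 (rotate(+1)): offset=5, physical=[F,B,G,i,m,d,C], logical=[d,C,F,B,G,i,m]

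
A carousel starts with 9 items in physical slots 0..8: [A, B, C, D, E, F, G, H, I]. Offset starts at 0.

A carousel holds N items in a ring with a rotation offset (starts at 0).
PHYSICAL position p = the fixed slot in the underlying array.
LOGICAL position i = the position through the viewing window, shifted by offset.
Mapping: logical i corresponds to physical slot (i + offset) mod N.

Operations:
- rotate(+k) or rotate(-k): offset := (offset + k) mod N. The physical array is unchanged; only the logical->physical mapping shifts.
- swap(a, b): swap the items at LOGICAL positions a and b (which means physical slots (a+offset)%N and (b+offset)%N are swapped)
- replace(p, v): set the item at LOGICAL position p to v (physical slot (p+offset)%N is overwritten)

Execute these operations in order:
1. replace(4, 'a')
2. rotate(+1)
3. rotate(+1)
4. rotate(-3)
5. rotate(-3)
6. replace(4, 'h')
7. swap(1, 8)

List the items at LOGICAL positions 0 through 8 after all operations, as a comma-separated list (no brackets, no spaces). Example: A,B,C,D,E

After op 1 (replace(4, 'a')): offset=0, physical=[A,B,C,D,a,F,G,H,I], logical=[A,B,C,D,a,F,G,H,I]
After op 2 (rotate(+1)): offset=1, physical=[A,B,C,D,a,F,G,H,I], logical=[B,C,D,a,F,G,H,I,A]
After op 3 (rotate(+1)): offset=2, physical=[A,B,C,D,a,F,G,H,I], logical=[C,D,a,F,G,H,I,A,B]
After op 4 (rotate(-3)): offset=8, physical=[A,B,C,D,a,F,G,H,I], logical=[I,A,B,C,D,a,F,G,H]
After op 5 (rotate(-3)): offset=5, physical=[A,B,C,D,a,F,G,H,I], logical=[F,G,H,I,A,B,C,D,a]
After op 6 (replace(4, 'h')): offset=5, physical=[h,B,C,D,a,F,G,H,I], logical=[F,G,H,I,h,B,C,D,a]
After op 7 (swap(1, 8)): offset=5, physical=[h,B,C,D,G,F,a,H,I], logical=[F,a,H,I,h,B,C,D,G]

Answer: F,a,H,I,h,B,C,D,G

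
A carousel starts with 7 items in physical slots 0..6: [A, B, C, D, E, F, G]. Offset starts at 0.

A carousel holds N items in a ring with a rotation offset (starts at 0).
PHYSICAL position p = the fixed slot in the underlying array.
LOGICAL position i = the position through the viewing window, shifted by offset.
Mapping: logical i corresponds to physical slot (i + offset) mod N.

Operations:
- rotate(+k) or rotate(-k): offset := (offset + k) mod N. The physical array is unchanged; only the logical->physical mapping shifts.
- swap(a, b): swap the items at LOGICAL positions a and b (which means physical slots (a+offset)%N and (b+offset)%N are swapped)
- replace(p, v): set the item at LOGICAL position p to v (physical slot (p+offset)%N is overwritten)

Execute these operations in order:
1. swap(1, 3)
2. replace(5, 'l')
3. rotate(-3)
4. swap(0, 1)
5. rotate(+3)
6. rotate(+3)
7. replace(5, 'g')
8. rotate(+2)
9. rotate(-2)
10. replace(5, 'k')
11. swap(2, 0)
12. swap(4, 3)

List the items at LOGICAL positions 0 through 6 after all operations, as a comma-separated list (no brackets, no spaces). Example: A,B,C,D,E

Answer: E,l,B,A,G,k,C

Derivation:
After op 1 (swap(1, 3)): offset=0, physical=[A,D,C,B,E,F,G], logical=[A,D,C,B,E,F,G]
After op 2 (replace(5, 'l')): offset=0, physical=[A,D,C,B,E,l,G], logical=[A,D,C,B,E,l,G]
After op 3 (rotate(-3)): offset=4, physical=[A,D,C,B,E,l,G], logical=[E,l,G,A,D,C,B]
After op 4 (swap(0, 1)): offset=4, physical=[A,D,C,B,l,E,G], logical=[l,E,G,A,D,C,B]
After op 5 (rotate(+3)): offset=0, physical=[A,D,C,B,l,E,G], logical=[A,D,C,B,l,E,G]
After op 6 (rotate(+3)): offset=3, physical=[A,D,C,B,l,E,G], logical=[B,l,E,G,A,D,C]
After op 7 (replace(5, 'g')): offset=3, physical=[A,g,C,B,l,E,G], logical=[B,l,E,G,A,g,C]
After op 8 (rotate(+2)): offset=5, physical=[A,g,C,B,l,E,G], logical=[E,G,A,g,C,B,l]
After op 9 (rotate(-2)): offset=3, physical=[A,g,C,B,l,E,G], logical=[B,l,E,G,A,g,C]
After op 10 (replace(5, 'k')): offset=3, physical=[A,k,C,B,l,E,G], logical=[B,l,E,G,A,k,C]
After op 11 (swap(2, 0)): offset=3, physical=[A,k,C,E,l,B,G], logical=[E,l,B,G,A,k,C]
After op 12 (swap(4, 3)): offset=3, physical=[G,k,C,E,l,B,A], logical=[E,l,B,A,G,k,C]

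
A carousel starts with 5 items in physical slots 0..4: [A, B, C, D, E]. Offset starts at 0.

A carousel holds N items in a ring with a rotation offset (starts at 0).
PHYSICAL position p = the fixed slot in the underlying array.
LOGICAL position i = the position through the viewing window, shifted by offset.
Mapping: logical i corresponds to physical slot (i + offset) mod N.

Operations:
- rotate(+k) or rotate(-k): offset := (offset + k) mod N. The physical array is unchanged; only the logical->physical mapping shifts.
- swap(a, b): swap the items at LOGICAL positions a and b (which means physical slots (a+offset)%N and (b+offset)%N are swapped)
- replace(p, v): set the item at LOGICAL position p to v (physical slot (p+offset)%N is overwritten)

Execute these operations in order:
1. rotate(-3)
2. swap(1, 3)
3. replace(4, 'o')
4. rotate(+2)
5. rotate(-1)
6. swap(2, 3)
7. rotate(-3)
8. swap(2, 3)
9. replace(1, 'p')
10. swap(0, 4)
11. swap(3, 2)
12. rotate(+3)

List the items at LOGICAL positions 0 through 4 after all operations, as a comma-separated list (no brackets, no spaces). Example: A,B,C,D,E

After op 1 (rotate(-3)): offset=2, physical=[A,B,C,D,E], logical=[C,D,E,A,B]
After op 2 (swap(1, 3)): offset=2, physical=[D,B,C,A,E], logical=[C,A,E,D,B]
After op 3 (replace(4, 'o')): offset=2, physical=[D,o,C,A,E], logical=[C,A,E,D,o]
After op 4 (rotate(+2)): offset=4, physical=[D,o,C,A,E], logical=[E,D,o,C,A]
After op 5 (rotate(-1)): offset=3, physical=[D,o,C,A,E], logical=[A,E,D,o,C]
After op 6 (swap(2, 3)): offset=3, physical=[o,D,C,A,E], logical=[A,E,o,D,C]
After op 7 (rotate(-3)): offset=0, physical=[o,D,C,A,E], logical=[o,D,C,A,E]
After op 8 (swap(2, 3)): offset=0, physical=[o,D,A,C,E], logical=[o,D,A,C,E]
After op 9 (replace(1, 'p')): offset=0, physical=[o,p,A,C,E], logical=[o,p,A,C,E]
After op 10 (swap(0, 4)): offset=0, physical=[E,p,A,C,o], logical=[E,p,A,C,o]
After op 11 (swap(3, 2)): offset=0, physical=[E,p,C,A,o], logical=[E,p,C,A,o]
After op 12 (rotate(+3)): offset=3, physical=[E,p,C,A,o], logical=[A,o,E,p,C]

Answer: A,o,E,p,C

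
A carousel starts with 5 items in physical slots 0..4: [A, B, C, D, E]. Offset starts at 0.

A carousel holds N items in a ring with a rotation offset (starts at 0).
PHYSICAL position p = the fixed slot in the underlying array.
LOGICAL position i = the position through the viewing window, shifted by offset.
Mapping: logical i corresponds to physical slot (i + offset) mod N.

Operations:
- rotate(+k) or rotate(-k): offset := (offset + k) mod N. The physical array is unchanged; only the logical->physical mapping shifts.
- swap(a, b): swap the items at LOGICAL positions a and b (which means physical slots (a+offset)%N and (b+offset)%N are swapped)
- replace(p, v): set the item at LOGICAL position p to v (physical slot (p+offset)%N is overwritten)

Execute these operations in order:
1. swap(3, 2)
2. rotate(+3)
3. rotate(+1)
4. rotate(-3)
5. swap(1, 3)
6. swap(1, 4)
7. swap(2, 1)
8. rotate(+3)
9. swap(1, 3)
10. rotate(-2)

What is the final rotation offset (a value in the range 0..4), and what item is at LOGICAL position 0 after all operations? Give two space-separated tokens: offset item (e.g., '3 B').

Answer: 2 E

Derivation:
After op 1 (swap(3, 2)): offset=0, physical=[A,B,D,C,E], logical=[A,B,D,C,E]
After op 2 (rotate(+3)): offset=3, physical=[A,B,D,C,E], logical=[C,E,A,B,D]
After op 3 (rotate(+1)): offset=4, physical=[A,B,D,C,E], logical=[E,A,B,D,C]
After op 4 (rotate(-3)): offset=1, physical=[A,B,D,C,E], logical=[B,D,C,E,A]
After op 5 (swap(1, 3)): offset=1, physical=[A,B,E,C,D], logical=[B,E,C,D,A]
After op 6 (swap(1, 4)): offset=1, physical=[E,B,A,C,D], logical=[B,A,C,D,E]
After op 7 (swap(2, 1)): offset=1, physical=[E,B,C,A,D], logical=[B,C,A,D,E]
After op 8 (rotate(+3)): offset=4, physical=[E,B,C,A,D], logical=[D,E,B,C,A]
After op 9 (swap(1, 3)): offset=4, physical=[C,B,E,A,D], logical=[D,C,B,E,A]
After op 10 (rotate(-2)): offset=2, physical=[C,B,E,A,D], logical=[E,A,D,C,B]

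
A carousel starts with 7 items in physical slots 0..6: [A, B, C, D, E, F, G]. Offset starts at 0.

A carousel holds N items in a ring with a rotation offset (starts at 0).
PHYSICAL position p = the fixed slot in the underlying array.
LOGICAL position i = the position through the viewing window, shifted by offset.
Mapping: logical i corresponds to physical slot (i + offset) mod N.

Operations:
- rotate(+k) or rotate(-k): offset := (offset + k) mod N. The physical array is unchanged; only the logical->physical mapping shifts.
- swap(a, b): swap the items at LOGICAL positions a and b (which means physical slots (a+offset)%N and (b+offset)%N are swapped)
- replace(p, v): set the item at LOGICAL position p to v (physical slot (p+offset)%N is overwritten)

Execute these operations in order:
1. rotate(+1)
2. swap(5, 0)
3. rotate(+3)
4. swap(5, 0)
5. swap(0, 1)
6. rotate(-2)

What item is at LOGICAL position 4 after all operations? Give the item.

After op 1 (rotate(+1)): offset=1, physical=[A,B,C,D,E,F,G], logical=[B,C,D,E,F,G,A]
After op 2 (swap(5, 0)): offset=1, physical=[A,G,C,D,E,F,B], logical=[G,C,D,E,F,B,A]
After op 3 (rotate(+3)): offset=4, physical=[A,G,C,D,E,F,B], logical=[E,F,B,A,G,C,D]
After op 4 (swap(5, 0)): offset=4, physical=[A,G,E,D,C,F,B], logical=[C,F,B,A,G,E,D]
After op 5 (swap(0, 1)): offset=4, physical=[A,G,E,D,F,C,B], logical=[F,C,B,A,G,E,D]
After op 6 (rotate(-2)): offset=2, physical=[A,G,E,D,F,C,B], logical=[E,D,F,C,B,A,G]

Answer: B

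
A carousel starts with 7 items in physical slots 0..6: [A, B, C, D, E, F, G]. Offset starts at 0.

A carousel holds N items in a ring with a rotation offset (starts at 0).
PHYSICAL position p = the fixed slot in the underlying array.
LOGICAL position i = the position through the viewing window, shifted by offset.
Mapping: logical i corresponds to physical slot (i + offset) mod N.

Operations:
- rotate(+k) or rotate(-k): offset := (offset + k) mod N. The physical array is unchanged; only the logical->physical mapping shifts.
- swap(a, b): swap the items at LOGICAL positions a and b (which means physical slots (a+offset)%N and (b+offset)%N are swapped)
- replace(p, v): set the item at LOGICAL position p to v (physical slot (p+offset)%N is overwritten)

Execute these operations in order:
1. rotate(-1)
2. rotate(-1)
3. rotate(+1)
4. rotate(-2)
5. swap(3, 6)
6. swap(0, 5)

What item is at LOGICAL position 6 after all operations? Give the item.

Answer: A

Derivation:
After op 1 (rotate(-1)): offset=6, physical=[A,B,C,D,E,F,G], logical=[G,A,B,C,D,E,F]
After op 2 (rotate(-1)): offset=5, physical=[A,B,C,D,E,F,G], logical=[F,G,A,B,C,D,E]
After op 3 (rotate(+1)): offset=6, physical=[A,B,C,D,E,F,G], logical=[G,A,B,C,D,E,F]
After op 4 (rotate(-2)): offset=4, physical=[A,B,C,D,E,F,G], logical=[E,F,G,A,B,C,D]
After op 5 (swap(3, 6)): offset=4, physical=[D,B,C,A,E,F,G], logical=[E,F,G,D,B,C,A]
After op 6 (swap(0, 5)): offset=4, physical=[D,B,E,A,C,F,G], logical=[C,F,G,D,B,E,A]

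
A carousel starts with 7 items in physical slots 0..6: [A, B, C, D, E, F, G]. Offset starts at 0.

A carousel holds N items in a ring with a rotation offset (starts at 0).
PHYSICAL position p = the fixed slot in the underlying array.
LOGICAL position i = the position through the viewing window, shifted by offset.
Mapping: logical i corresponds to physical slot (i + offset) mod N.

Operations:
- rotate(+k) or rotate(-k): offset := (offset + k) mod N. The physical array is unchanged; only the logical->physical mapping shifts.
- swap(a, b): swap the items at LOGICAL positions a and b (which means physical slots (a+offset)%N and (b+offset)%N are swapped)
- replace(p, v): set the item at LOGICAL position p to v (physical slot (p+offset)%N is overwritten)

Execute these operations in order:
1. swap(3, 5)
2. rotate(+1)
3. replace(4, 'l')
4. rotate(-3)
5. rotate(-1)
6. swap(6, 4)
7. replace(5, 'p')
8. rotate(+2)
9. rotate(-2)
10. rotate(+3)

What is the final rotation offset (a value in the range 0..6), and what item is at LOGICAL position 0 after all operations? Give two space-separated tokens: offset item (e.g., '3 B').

Answer: 0 A

Derivation:
After op 1 (swap(3, 5)): offset=0, physical=[A,B,C,F,E,D,G], logical=[A,B,C,F,E,D,G]
After op 2 (rotate(+1)): offset=1, physical=[A,B,C,F,E,D,G], logical=[B,C,F,E,D,G,A]
After op 3 (replace(4, 'l')): offset=1, physical=[A,B,C,F,E,l,G], logical=[B,C,F,E,l,G,A]
After op 4 (rotate(-3)): offset=5, physical=[A,B,C,F,E,l,G], logical=[l,G,A,B,C,F,E]
After op 5 (rotate(-1)): offset=4, physical=[A,B,C,F,E,l,G], logical=[E,l,G,A,B,C,F]
After op 6 (swap(6, 4)): offset=4, physical=[A,F,C,B,E,l,G], logical=[E,l,G,A,F,C,B]
After op 7 (replace(5, 'p')): offset=4, physical=[A,F,p,B,E,l,G], logical=[E,l,G,A,F,p,B]
After op 8 (rotate(+2)): offset=6, physical=[A,F,p,B,E,l,G], logical=[G,A,F,p,B,E,l]
After op 9 (rotate(-2)): offset=4, physical=[A,F,p,B,E,l,G], logical=[E,l,G,A,F,p,B]
After op 10 (rotate(+3)): offset=0, physical=[A,F,p,B,E,l,G], logical=[A,F,p,B,E,l,G]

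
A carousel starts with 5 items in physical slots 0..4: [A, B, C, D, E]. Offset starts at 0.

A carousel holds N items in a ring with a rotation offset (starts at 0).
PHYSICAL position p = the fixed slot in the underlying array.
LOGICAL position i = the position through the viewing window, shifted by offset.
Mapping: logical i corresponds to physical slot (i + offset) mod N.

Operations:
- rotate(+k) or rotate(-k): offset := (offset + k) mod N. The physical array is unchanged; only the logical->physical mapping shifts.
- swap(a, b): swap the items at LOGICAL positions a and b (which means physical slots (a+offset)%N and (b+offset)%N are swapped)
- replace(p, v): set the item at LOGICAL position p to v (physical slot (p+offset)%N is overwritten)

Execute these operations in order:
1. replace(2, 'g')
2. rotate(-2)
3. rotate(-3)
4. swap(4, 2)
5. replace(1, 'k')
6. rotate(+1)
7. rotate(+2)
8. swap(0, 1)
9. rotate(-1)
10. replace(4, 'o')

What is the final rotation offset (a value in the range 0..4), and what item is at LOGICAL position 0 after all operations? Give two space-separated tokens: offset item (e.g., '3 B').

Answer: 2 E

Derivation:
After op 1 (replace(2, 'g')): offset=0, physical=[A,B,g,D,E], logical=[A,B,g,D,E]
After op 2 (rotate(-2)): offset=3, physical=[A,B,g,D,E], logical=[D,E,A,B,g]
After op 3 (rotate(-3)): offset=0, physical=[A,B,g,D,E], logical=[A,B,g,D,E]
After op 4 (swap(4, 2)): offset=0, physical=[A,B,E,D,g], logical=[A,B,E,D,g]
After op 5 (replace(1, 'k')): offset=0, physical=[A,k,E,D,g], logical=[A,k,E,D,g]
After op 6 (rotate(+1)): offset=1, physical=[A,k,E,D,g], logical=[k,E,D,g,A]
After op 7 (rotate(+2)): offset=3, physical=[A,k,E,D,g], logical=[D,g,A,k,E]
After op 8 (swap(0, 1)): offset=3, physical=[A,k,E,g,D], logical=[g,D,A,k,E]
After op 9 (rotate(-1)): offset=2, physical=[A,k,E,g,D], logical=[E,g,D,A,k]
After op 10 (replace(4, 'o')): offset=2, physical=[A,o,E,g,D], logical=[E,g,D,A,o]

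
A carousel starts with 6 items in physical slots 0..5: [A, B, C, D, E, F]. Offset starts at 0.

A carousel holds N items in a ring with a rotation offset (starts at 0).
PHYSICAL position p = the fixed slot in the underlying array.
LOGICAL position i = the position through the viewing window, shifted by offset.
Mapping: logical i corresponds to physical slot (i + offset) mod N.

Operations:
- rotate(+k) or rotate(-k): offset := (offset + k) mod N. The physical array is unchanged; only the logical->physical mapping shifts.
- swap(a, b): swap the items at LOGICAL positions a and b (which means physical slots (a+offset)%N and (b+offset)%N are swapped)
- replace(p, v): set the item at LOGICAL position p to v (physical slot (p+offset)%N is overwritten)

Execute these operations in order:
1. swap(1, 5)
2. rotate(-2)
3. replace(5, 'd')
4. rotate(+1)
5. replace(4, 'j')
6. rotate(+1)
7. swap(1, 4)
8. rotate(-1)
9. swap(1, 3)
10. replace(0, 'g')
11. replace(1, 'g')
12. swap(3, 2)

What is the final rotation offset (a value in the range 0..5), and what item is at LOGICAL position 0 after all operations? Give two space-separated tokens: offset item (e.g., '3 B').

Answer: 5 g

Derivation:
After op 1 (swap(1, 5)): offset=0, physical=[A,F,C,D,E,B], logical=[A,F,C,D,E,B]
After op 2 (rotate(-2)): offset=4, physical=[A,F,C,D,E,B], logical=[E,B,A,F,C,D]
After op 3 (replace(5, 'd')): offset=4, physical=[A,F,C,d,E,B], logical=[E,B,A,F,C,d]
After op 4 (rotate(+1)): offset=5, physical=[A,F,C,d,E,B], logical=[B,A,F,C,d,E]
After op 5 (replace(4, 'j')): offset=5, physical=[A,F,C,j,E,B], logical=[B,A,F,C,j,E]
After op 6 (rotate(+1)): offset=0, physical=[A,F,C,j,E,B], logical=[A,F,C,j,E,B]
After op 7 (swap(1, 4)): offset=0, physical=[A,E,C,j,F,B], logical=[A,E,C,j,F,B]
After op 8 (rotate(-1)): offset=5, physical=[A,E,C,j,F,B], logical=[B,A,E,C,j,F]
After op 9 (swap(1, 3)): offset=5, physical=[C,E,A,j,F,B], logical=[B,C,E,A,j,F]
After op 10 (replace(0, 'g')): offset=5, physical=[C,E,A,j,F,g], logical=[g,C,E,A,j,F]
After op 11 (replace(1, 'g')): offset=5, physical=[g,E,A,j,F,g], logical=[g,g,E,A,j,F]
After op 12 (swap(3, 2)): offset=5, physical=[g,A,E,j,F,g], logical=[g,g,A,E,j,F]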